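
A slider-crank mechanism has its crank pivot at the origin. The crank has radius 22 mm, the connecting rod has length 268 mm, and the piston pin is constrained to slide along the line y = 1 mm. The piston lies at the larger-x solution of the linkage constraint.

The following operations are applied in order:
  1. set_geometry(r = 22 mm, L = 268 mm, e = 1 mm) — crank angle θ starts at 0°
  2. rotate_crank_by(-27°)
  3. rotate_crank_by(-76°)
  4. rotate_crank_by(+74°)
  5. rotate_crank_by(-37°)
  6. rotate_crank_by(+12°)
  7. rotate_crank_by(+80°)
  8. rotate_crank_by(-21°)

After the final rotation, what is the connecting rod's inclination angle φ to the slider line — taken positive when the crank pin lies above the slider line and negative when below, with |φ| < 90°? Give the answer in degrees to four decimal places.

set_geometry: r = 22 mm, L = 268 mm, e = 1 mm; θ ← 0°
rotate_crank_by(-27°): θ ← 0° -27° = -27°
rotate_crank_by(-76°): θ ← -27° -76° = -103°
rotate_crank_by(+74°): θ ← -103° +74° = -29°
rotate_crank_by(-37°): θ ← -29° -37° = -66°
rotate_crank_by(+12°): θ ← -66° +12° = -54°
rotate_crank_by(+80°): θ ← -54° +80° = 26°
rotate_crank_by(-21°): θ ← 26° -21° = 5°
crank pin P = (r cos θ, r sin θ) = (21.916283, 1.917426)
h = r sin θ − e = 1.917426 − 1 = 0.917426
sin φ = h / L = 0.917426 / 268 = 0.00342323
φ = arcsin(0.00342323) = 0.196137°

0.1961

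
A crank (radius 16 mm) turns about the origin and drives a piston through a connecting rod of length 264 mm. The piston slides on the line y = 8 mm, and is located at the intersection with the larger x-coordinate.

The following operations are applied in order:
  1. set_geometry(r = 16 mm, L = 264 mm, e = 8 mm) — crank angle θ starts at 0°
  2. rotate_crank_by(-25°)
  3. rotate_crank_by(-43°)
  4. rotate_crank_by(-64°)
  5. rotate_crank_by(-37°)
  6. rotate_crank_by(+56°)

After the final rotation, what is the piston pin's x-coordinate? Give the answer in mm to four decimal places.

set_geometry: r = 16 mm, L = 264 mm, e = 8 mm; θ ← 0°
rotate_crank_by(-25°): θ ← 0° -25° = -25°
rotate_crank_by(-43°): θ ← -25° -43° = -68°
rotate_crank_by(-64°): θ ← -68° -64° = -132°
rotate_crank_by(-37°): θ ← -132° -37° = -169°
rotate_crank_by(+56°): θ ← -169° +56° = -113°
crank pin P = (r cos θ, r sin θ) = (-6.251698, -14.728078)
h = r sin θ − e = -14.728078 − 8 = -22.728078
x = r cos θ + √(L² − h²) = -6.251698 + √(69696.0 − 516.5655) = -6.251698 + 263.019837 = 256.768139

256.7681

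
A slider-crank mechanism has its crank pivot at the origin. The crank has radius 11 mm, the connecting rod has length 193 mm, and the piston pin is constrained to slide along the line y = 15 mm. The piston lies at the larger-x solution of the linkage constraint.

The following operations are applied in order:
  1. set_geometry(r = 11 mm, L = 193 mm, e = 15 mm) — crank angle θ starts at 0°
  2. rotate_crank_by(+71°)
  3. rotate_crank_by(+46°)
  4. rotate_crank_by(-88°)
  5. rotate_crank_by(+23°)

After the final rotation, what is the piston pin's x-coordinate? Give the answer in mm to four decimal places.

set_geometry: r = 11 mm, L = 193 mm, e = 15 mm; θ ← 0°
rotate_crank_by(+71°): θ ← 0° +71° = 71°
rotate_crank_by(+46°): θ ← 71° +46° = 117°
rotate_crank_by(-88°): θ ← 117° -88° = 29°
rotate_crank_by(+23°): θ ← 29° +23° = 52°
crank pin P = (r cos θ, r sin θ) = (6.772276, 8.668118)
h = r sin θ − e = 8.668118 − 15 = -6.331882
x = r cos θ + √(L² − h²) = 6.772276 + √(37249.0 − 40.0927) = 6.772276 + 192.896105 = 199.668381

199.6684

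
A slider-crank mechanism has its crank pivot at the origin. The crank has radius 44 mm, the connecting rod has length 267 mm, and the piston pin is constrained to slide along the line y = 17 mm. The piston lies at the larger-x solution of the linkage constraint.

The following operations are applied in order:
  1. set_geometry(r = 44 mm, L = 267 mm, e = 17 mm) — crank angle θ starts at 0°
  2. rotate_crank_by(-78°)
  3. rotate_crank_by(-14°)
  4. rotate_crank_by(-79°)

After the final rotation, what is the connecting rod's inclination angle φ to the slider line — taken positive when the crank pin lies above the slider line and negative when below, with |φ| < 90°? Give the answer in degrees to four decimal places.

-5.1320

set_geometry: r = 44 mm, L = 267 mm, e = 17 mm; θ ← 0°
rotate_crank_by(-78°): θ ← 0° -78° = -78°
rotate_crank_by(-14°): θ ← -78° -14° = -92°
rotate_crank_by(-79°): θ ← -92° -79° = -171°
crank pin P = (r cos θ, r sin θ) = (-43.458287, -6.883116)
h = r sin θ − e = -6.883116 − 17 = -23.883116
sin φ = h / L = -23.883116 / 267 = -0.08944987
φ = arcsin(-0.08944987) = -5.131960°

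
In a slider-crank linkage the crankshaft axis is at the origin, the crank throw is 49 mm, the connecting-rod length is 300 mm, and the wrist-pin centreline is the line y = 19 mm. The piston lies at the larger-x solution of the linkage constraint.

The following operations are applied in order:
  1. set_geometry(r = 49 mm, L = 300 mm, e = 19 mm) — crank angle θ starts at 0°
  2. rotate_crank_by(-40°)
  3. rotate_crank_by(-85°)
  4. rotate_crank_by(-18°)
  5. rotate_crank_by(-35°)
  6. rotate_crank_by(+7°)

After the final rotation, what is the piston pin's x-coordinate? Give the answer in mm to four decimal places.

set_geometry: r = 49 mm, L = 300 mm, e = 19 mm; θ ← 0°
rotate_crank_by(-40°): θ ← 0° -40° = -40°
rotate_crank_by(-85°): θ ← -40° -85° = -125°
rotate_crank_by(-18°): θ ← -125° -18° = -143°
rotate_crank_by(-35°): θ ← -143° -35° = -178°
rotate_crank_by(+7°): θ ← -178° +7° = -171°
crank pin P = (r cos θ, r sin θ) = (-48.396729, -7.665289)
h = r sin θ − e = -7.665289 − 19 = -26.665289
x = r cos θ + √(L² − h²) = -48.396729 + √(90000.0 − 711.0376) = -48.396729 + 298.812587 = 250.415859

250.4159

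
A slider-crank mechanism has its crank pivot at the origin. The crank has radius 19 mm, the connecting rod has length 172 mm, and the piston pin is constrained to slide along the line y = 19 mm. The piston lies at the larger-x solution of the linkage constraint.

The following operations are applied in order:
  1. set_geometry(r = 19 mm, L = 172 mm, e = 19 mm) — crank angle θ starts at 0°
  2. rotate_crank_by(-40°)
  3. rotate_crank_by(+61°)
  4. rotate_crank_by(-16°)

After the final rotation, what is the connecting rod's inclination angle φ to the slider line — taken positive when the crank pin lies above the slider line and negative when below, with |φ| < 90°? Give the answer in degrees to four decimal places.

-5.7874

set_geometry: r = 19 mm, L = 172 mm, e = 19 mm; θ ← 0°
rotate_crank_by(-40°): θ ← 0° -40° = -40°
rotate_crank_by(+61°): θ ← -40° +61° = 21°
rotate_crank_by(-16°): θ ← 21° -16° = 5°
crank pin P = (r cos θ, r sin θ) = (18.927699, 1.655959)
h = r sin θ − e = 1.655959 − 19 = -17.344041
sin φ = h / L = -17.344041 / 172 = -0.10083745
φ = arcsin(-0.10083745) = -5.787396°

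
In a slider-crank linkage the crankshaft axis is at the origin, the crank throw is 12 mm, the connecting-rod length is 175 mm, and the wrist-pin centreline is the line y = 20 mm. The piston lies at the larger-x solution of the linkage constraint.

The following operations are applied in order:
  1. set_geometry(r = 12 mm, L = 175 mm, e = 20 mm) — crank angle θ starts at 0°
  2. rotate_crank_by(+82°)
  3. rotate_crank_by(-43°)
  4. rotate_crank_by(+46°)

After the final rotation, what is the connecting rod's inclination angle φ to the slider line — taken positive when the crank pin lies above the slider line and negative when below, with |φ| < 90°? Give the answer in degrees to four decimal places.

-2.6351

set_geometry: r = 12 mm, L = 175 mm, e = 20 mm; θ ← 0°
rotate_crank_by(+82°): θ ← 0° +82° = 82°
rotate_crank_by(-43°): θ ← 82° -43° = 39°
rotate_crank_by(+46°): θ ← 39° +46° = 85°
crank pin P = (r cos θ, r sin θ) = (1.045869, 11.954336)
h = r sin θ − e = 11.954336 − 20 = -8.045664
sin φ = h / L = -8.045664 / 175 = -0.04597522
φ = arcsin(-0.04597522) = -2.635115°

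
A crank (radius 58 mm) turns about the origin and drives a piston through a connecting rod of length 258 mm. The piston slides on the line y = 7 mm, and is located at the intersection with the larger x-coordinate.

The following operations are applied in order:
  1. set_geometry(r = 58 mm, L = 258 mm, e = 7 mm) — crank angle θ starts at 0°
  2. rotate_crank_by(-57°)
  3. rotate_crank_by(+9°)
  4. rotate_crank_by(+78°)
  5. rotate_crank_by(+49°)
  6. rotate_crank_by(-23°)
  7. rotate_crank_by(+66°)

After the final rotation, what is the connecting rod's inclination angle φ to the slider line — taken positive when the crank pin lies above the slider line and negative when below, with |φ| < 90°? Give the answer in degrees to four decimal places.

set_geometry: r = 58 mm, L = 258 mm, e = 7 mm; θ ← 0°
rotate_crank_by(-57°): θ ← 0° -57° = -57°
rotate_crank_by(+9°): θ ← -57° +9° = -48°
rotate_crank_by(+78°): θ ← -48° +78° = 30°
rotate_crank_by(+49°): θ ← 30° +49° = 79°
rotate_crank_by(-23°): θ ← 79° -23° = 56°
rotate_crank_by(+66°): θ ← 56° +66° = 122°
crank pin P = (r cos θ, r sin θ) = (-30.735317, 49.186790)
h = r sin θ − e = 49.186790 − 7 = 42.186790
sin φ = h / L = 42.186790 / 258 = 0.16351469
φ = arcsin(0.16351469) = 9.410961°

9.4110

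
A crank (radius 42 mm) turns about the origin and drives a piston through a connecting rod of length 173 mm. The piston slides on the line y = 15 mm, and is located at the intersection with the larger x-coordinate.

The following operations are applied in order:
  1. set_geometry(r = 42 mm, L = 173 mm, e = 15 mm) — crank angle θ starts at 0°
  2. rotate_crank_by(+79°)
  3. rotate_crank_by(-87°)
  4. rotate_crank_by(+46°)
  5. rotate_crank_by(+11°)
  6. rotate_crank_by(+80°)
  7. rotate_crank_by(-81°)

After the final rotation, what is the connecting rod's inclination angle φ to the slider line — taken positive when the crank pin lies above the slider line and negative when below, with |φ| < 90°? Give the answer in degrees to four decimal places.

set_geometry: r = 42 mm, L = 173 mm, e = 15 mm; θ ← 0°
rotate_crank_by(+79°): θ ← 0° +79° = 79°
rotate_crank_by(-87°): θ ← 79° -87° = -8°
rotate_crank_by(+46°): θ ← -8° +46° = 38°
rotate_crank_by(+11°): θ ← 38° +11° = 49°
rotate_crank_by(+80°): θ ← 49° +80° = 129°
rotate_crank_by(-81°): θ ← 129° -81° = 48°
crank pin P = (r cos θ, r sin θ) = (28.103485, 31.212083)
h = r sin θ − e = 31.212083 − 15 = 16.212083
sin φ = h / L = 16.212083 / 173 = 0.09371146
φ = arcsin(0.09371146) = 5.377161°

5.3772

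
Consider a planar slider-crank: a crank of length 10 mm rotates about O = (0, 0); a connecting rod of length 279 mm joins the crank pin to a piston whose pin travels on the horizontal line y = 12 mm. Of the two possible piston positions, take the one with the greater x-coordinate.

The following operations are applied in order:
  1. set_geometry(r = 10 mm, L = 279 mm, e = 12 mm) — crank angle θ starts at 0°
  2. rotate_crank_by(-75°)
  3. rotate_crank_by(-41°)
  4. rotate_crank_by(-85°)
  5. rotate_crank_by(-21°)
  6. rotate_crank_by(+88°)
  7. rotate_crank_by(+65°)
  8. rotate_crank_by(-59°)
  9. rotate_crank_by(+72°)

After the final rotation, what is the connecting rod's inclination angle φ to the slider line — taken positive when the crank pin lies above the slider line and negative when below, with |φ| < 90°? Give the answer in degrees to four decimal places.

-4.1705

set_geometry: r = 10 mm, L = 279 mm, e = 12 mm; θ ← 0°
rotate_crank_by(-75°): θ ← 0° -75° = -75°
rotate_crank_by(-41°): θ ← -75° -41° = -116°
rotate_crank_by(-85°): θ ← -116° -85° = -201°
rotate_crank_by(-21°): θ ← -201° -21° = -222°
rotate_crank_by(+88°): θ ← -222° +88° = -134°
rotate_crank_by(+65°): θ ← -134° +65° = -69°
rotate_crank_by(-59°): θ ← -69° -59° = -128°
rotate_crank_by(+72°): θ ← -128° +72° = -56°
crank pin P = (r cos θ, r sin θ) = (5.591929, -8.290376)
h = r sin θ − e = -8.290376 − 12 = -20.290376
sin φ = h / L = -20.290376 / 279 = -0.07272536
φ = arcsin(-0.07272536) = -4.170538°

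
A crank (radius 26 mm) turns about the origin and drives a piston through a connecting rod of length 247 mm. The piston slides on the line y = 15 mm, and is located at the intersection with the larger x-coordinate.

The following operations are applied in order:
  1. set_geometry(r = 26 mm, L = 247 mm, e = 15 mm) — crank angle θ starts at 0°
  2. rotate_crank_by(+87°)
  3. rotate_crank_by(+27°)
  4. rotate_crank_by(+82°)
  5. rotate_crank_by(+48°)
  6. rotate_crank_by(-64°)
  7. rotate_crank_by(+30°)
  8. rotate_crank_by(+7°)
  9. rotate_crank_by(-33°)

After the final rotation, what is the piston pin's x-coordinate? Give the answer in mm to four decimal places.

220.4904

set_geometry: r = 26 mm, L = 247 mm, e = 15 mm; θ ← 0°
rotate_crank_by(+87°): θ ← 0° +87° = 87°
rotate_crank_by(+27°): θ ← 87° +27° = 114°
rotate_crank_by(+82°): θ ← 114° +82° = 196°
rotate_crank_by(+48°): θ ← 196° +48° = 244°
rotate_crank_by(-64°): θ ← 244° -64° = 180°
rotate_crank_by(+30°): θ ← 180° +30° = 210°
rotate_crank_by(+7°): θ ← 210° +7° = 217°
rotate_crank_by(-33°): θ ← 217° -33° = 184°
crank pin P = (r cos θ, r sin θ) = (-25.936665, -1.813668)
h = r sin θ − e = -1.813668 − 15 = -16.813668
x = r cos θ + √(L² − h²) = -25.936665 + √(61009.0 − 282.6994) = -25.936665 + 246.427069 = 220.490404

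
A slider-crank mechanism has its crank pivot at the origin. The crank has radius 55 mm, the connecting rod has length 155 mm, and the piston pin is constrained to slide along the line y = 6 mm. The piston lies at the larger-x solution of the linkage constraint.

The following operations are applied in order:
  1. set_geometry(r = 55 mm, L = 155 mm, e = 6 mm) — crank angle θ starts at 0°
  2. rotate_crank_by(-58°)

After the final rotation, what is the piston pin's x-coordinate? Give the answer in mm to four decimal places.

174.9322

set_geometry: r = 55 mm, L = 155 mm, e = 6 mm; θ ← 0°
rotate_crank_by(-58°): θ ← 0° -58° = -58°
crank pin P = (r cos θ, r sin θ) = (29.145560, -46.642645)
h = r sin θ − e = -46.642645 − 6 = -52.642645
x = r cos θ + √(L² − h²) = 29.145560 + √(24025.0 − 2771.2481) = 29.145560 + 145.786666 = 174.932225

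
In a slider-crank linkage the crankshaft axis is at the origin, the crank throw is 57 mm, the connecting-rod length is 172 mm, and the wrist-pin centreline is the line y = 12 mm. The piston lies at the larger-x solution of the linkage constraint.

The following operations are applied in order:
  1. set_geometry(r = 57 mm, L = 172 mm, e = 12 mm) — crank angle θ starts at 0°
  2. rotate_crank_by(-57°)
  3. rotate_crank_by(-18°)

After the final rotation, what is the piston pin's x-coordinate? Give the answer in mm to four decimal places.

set_geometry: r = 57 mm, L = 172 mm, e = 12 mm; θ ← 0°
rotate_crank_by(-57°): θ ← 0° -57° = -57°
rotate_crank_by(-18°): θ ← -57° -18° = -75°
crank pin P = (r cos θ, r sin θ) = (14.752686, -55.057772)
h = r sin θ − e = -55.057772 − 12 = -67.057772
x = r cos θ + √(L² − h²) = 14.752686 + √(29584.0 − 4496.7448) = 14.752686 + 158.389568 = 173.142253

173.1423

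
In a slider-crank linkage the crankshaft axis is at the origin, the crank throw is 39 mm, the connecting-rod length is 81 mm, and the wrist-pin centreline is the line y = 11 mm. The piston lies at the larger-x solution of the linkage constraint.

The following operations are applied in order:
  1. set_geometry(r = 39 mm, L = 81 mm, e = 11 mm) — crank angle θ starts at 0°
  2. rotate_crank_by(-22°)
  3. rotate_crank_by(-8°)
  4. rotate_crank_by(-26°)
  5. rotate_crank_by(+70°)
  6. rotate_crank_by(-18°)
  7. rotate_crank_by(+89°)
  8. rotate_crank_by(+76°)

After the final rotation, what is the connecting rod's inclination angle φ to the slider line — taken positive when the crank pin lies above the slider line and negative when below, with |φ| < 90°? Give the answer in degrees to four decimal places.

set_geometry: r = 39 mm, L = 81 mm, e = 11 mm; θ ← 0°
rotate_crank_by(-22°): θ ← 0° -22° = -22°
rotate_crank_by(-8°): θ ← -22° -8° = -30°
rotate_crank_by(-26°): θ ← -30° -26° = -56°
rotate_crank_by(+70°): θ ← -56° +70° = 14°
rotate_crank_by(-18°): θ ← 14° -18° = -4°
rotate_crank_by(+89°): θ ← -4° +89° = 85°
rotate_crank_by(+76°): θ ← 85° +76° = 161°
crank pin P = (r cos θ, r sin θ) = (-36.875224, 12.697158)
h = r sin θ − e = 12.697158 − 11 = 1.697158
sin φ = h / L = 1.697158 / 81 = 0.02095257
φ = arcsin(0.02095257) = 1.200582°

1.2006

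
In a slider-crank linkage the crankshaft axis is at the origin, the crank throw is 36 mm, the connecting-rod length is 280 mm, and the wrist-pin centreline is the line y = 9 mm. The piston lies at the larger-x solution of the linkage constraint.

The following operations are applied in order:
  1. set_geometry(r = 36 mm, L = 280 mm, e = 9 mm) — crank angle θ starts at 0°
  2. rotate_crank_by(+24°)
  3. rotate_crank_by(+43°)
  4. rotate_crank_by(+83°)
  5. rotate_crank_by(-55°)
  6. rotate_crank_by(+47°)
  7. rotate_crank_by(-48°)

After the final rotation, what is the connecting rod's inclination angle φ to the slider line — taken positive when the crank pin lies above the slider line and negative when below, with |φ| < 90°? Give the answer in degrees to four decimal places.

set_geometry: r = 36 mm, L = 280 mm, e = 9 mm; θ ← 0°
rotate_crank_by(+24°): θ ← 0° +24° = 24°
rotate_crank_by(+43°): θ ← 24° +43° = 67°
rotate_crank_by(+83°): θ ← 67° +83° = 150°
rotate_crank_by(-55°): θ ← 150° -55° = 95°
rotate_crank_by(+47°): θ ← 95° +47° = 142°
rotate_crank_by(-48°): θ ← 142° -48° = 94°
crank pin P = (r cos θ, r sin θ) = (-2.511233, 35.912306)
h = r sin θ − e = 35.912306 − 9 = 26.912306
sin φ = h / L = 26.912306 / 280 = 0.09611538
φ = arcsin(0.09611538) = 5.515520°

5.5155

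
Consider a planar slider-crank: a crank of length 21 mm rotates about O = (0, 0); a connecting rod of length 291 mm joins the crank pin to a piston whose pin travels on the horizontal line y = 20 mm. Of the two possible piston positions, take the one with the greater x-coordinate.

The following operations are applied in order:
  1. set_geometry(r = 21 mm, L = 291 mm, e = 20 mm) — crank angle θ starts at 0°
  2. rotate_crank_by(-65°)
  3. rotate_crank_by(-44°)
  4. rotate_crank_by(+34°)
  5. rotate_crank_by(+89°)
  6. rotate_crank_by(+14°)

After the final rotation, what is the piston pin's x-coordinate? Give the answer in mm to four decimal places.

set_geometry: r = 21 mm, L = 291 mm, e = 20 mm; θ ← 0°
rotate_crank_by(-65°): θ ← 0° -65° = -65°
rotate_crank_by(-44°): θ ← -65° -44° = -109°
rotate_crank_by(+34°): θ ← -109° +34° = -75°
rotate_crank_by(+89°): θ ← -75° +89° = 14°
rotate_crank_by(+14°): θ ← 14° +14° = 28°
crank pin P = (r cos θ, r sin θ) = (18.541899, 9.858903)
h = r sin θ − e = 9.858903 − 20 = -10.141097
x = r cos θ + √(L² − h²) = 18.541899 + √(84681.0 − 102.8419) = 18.541899 + 290.823242 = 309.365142

309.3651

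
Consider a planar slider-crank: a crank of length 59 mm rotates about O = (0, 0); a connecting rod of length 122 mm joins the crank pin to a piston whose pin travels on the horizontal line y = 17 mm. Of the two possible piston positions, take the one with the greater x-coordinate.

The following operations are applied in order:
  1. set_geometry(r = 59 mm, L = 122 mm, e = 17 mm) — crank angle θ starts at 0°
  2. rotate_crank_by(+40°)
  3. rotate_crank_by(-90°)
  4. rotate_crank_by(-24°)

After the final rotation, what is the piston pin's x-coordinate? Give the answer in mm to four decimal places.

113.4746

set_geometry: r = 59 mm, L = 122 mm, e = 17 mm; θ ← 0°
rotate_crank_by(+40°): θ ← 0° +40° = 40°
rotate_crank_by(-90°): θ ← 40° -90° = -50°
rotate_crank_by(-24°): θ ← -50° -24° = -74°
crank pin P = (r cos θ, r sin θ) = (16.262604, -56.714440)
h = r sin θ − e = -56.714440 − 17 = -73.714440
x = r cos θ + √(L² − h²) = 16.262604 + √(14884.0 − 5433.8187) = 16.262604 + 97.212043 = 113.474647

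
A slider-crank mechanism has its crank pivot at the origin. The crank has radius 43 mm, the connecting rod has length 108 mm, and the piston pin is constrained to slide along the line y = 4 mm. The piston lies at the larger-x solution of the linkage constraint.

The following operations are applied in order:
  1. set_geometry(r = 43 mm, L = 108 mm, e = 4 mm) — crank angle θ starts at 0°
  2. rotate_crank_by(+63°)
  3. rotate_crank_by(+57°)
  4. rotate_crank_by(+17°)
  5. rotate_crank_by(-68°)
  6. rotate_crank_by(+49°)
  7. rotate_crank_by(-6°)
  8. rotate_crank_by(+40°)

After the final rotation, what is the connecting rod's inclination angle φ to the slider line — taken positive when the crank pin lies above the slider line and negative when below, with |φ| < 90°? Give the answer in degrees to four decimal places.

set_geometry: r = 43 mm, L = 108 mm, e = 4 mm; θ ← 0°
rotate_crank_by(+63°): θ ← 0° +63° = 63°
rotate_crank_by(+57°): θ ← 63° +57° = 120°
rotate_crank_by(+17°): θ ← 120° +17° = 137°
rotate_crank_by(-68°): θ ← 137° -68° = 69°
rotate_crank_by(+49°): θ ← 69° +49° = 118°
rotate_crank_by(-6°): θ ← 118° -6° = 112°
rotate_crank_by(+40°): θ ← 112° +40° = 152°
crank pin P = (r cos θ, r sin θ) = (-37.966746, 20.187277)
h = r sin θ − e = 20.187277 − 4 = 16.187277
sin φ = h / L = 16.187277 / 108 = 0.14988220
φ = arcsin(0.14988220) = 8.620100°

8.6201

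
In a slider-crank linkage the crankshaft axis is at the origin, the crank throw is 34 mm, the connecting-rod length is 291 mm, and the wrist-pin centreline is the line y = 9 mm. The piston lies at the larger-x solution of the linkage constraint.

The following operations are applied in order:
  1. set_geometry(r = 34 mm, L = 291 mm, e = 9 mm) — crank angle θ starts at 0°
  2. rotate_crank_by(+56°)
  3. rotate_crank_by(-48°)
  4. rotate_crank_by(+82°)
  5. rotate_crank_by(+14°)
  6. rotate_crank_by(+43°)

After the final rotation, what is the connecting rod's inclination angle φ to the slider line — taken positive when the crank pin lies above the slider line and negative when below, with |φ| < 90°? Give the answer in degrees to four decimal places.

set_geometry: r = 34 mm, L = 291 mm, e = 9 mm; θ ← 0°
rotate_crank_by(+56°): θ ← 0° +56° = 56°
rotate_crank_by(-48°): θ ← 56° -48° = 8°
rotate_crank_by(+82°): θ ← 8° +82° = 90°
rotate_crank_by(+14°): θ ← 90° +14° = 104°
rotate_crank_by(+43°): θ ← 104° +43° = 147°
crank pin P = (r cos θ, r sin θ) = (-28.514799, 18.517727)
h = r sin θ − e = 18.517727 − 9 = 9.517727
sin φ = h / L = 9.517727 / 291 = 0.03270697
φ = arcsin(0.03270697) = 1.874305°

1.8743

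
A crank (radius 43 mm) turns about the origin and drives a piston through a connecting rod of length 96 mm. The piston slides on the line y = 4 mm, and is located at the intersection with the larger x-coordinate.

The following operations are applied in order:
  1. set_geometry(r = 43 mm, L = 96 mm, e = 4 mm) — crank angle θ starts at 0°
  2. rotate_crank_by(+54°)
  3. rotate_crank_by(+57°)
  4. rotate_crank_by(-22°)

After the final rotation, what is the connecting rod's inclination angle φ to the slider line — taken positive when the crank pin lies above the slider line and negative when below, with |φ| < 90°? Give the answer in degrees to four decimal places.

23.9652

set_geometry: r = 43 mm, L = 96 mm, e = 4 mm; θ ← 0°
rotate_crank_by(+54°): θ ← 0° +54° = 54°
rotate_crank_by(+57°): θ ← 54° +57° = 111°
rotate_crank_by(-22°): θ ← 111° -22° = 89°
crank pin P = (r cos θ, r sin θ) = (0.750453, 42.993451)
h = r sin θ − e = 42.993451 − 4 = 38.993451
sin φ = h / L = 38.993451 / 96 = 0.40618178
φ = arcsin(0.40618178) = 23.965205°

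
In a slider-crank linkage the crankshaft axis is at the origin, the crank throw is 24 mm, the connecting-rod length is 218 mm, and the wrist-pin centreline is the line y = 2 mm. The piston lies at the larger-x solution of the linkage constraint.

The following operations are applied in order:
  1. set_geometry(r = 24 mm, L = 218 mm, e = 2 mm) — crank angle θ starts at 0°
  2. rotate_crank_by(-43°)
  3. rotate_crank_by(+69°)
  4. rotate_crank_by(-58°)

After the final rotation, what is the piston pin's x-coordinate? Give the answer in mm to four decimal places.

set_geometry: r = 24 mm, L = 218 mm, e = 2 mm; θ ← 0°
rotate_crank_by(-43°): θ ← 0° -43° = -43°
rotate_crank_by(+69°): θ ← -43° +69° = 26°
rotate_crank_by(-58°): θ ← 26° -58° = -32°
crank pin P = (r cos θ, r sin θ) = (20.353154, -12.718062)
h = r sin θ − e = -12.718062 − 2 = -14.718062
x = r cos θ + √(L² − h²) = 20.353154 + √(47524.0 − 216.6214) = 20.353154 + 217.502595 = 237.855749

237.8557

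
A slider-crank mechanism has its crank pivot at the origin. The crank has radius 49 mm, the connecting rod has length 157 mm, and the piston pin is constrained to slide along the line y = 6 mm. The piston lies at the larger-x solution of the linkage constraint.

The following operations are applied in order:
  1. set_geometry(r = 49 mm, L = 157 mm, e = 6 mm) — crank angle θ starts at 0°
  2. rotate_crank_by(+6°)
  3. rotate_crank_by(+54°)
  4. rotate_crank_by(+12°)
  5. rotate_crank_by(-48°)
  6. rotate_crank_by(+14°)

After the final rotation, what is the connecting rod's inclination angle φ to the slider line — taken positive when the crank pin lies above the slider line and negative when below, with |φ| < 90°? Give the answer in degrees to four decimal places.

set_geometry: r = 49 mm, L = 157 mm, e = 6 mm; θ ← 0°
rotate_crank_by(+6°): θ ← 0° +6° = 6°
rotate_crank_by(+54°): θ ← 6° +54° = 60°
rotate_crank_by(+12°): θ ← 60° +12° = 72°
rotate_crank_by(-48°): θ ← 72° -48° = 24°
rotate_crank_by(+14°): θ ← 24° +14° = 38°
crank pin P = (r cos θ, r sin θ) = (38.612527, 30.167412)
h = r sin θ − e = 30.167412 − 6 = 24.167412
sin φ = h / L = 24.167412 / 157 = 0.15393256
φ = arcsin(0.15393256) = 8.854894°

8.8549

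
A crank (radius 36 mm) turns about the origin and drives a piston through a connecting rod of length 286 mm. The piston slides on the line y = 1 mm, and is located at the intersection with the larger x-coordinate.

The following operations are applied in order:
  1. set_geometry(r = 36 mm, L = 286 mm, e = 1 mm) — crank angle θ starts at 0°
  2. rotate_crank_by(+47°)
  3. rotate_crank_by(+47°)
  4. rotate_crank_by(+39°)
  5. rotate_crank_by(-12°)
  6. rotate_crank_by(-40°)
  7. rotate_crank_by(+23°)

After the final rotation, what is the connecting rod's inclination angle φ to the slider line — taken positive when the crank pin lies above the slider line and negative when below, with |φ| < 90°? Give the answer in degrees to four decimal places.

set_geometry: r = 36 mm, L = 286 mm, e = 1 mm; θ ← 0°
rotate_crank_by(+47°): θ ← 0° +47° = 47°
rotate_crank_by(+47°): θ ← 47° +47° = 94°
rotate_crank_by(+39°): θ ← 94° +39° = 133°
rotate_crank_by(-12°): θ ← 133° -12° = 121°
rotate_crank_by(-40°): θ ← 121° -40° = 81°
rotate_crank_by(+23°): θ ← 81° +23° = 104°
crank pin P = (r cos θ, r sin θ) = (-8.709188, 34.930646)
h = r sin θ − e = 34.930646 − 1 = 33.930646
sin φ = h / L = 33.930646 / 286 = 0.11863862
φ = arcsin(0.11863862) = 6.813540°

6.8135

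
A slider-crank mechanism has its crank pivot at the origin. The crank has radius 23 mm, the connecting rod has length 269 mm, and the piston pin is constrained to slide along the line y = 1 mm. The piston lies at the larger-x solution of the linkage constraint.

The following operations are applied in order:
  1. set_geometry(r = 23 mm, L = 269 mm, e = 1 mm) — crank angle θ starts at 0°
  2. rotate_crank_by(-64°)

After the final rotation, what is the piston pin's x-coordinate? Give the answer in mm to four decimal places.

set_geometry: r = 23 mm, L = 269 mm, e = 1 mm; θ ← 0°
rotate_crank_by(-64°): θ ← 0° -64° = -64°
crank pin P = (r cos θ, r sin θ) = (10.082536, -20.672263)
h = r sin θ − e = -20.672263 − 1 = -21.672263
x = r cos θ + √(L² − h²) = 10.082536 + √(72361.0 − 469.6870) = 10.082536 + 268.125555 = 278.208091

278.2081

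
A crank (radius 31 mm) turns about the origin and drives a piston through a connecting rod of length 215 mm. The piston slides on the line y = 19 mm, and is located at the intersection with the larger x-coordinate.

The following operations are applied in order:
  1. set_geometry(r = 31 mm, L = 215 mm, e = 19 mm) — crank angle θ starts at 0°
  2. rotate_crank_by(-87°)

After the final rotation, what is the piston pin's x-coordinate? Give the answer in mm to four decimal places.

set_geometry: r = 31 mm, L = 215 mm, e = 19 mm; θ ← 0°
rotate_crank_by(-87°): θ ← 0° -87° = -87°
crank pin P = (r cos θ, r sin θ) = (1.622415, -30.957516)
h = r sin θ − e = -30.957516 − 19 = -49.957516
x = r cos θ + √(L² − h²) = 1.622415 + √(46225.0 − 2495.7534) = 1.622415 + 209.115391 = 210.737805

210.7378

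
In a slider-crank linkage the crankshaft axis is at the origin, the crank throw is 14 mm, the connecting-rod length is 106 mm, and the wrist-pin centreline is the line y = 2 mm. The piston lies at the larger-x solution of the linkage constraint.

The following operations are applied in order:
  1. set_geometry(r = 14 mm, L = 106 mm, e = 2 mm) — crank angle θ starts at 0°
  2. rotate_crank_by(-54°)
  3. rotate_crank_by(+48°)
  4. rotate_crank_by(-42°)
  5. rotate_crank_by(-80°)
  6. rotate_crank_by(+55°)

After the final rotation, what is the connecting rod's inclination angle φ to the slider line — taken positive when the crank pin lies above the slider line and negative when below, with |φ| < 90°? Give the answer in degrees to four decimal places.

-8.3473

set_geometry: r = 14 mm, L = 106 mm, e = 2 mm; θ ← 0°
rotate_crank_by(-54°): θ ← 0° -54° = -54°
rotate_crank_by(+48°): θ ← -54° +48° = -6°
rotate_crank_by(-42°): θ ← -6° -42° = -48°
rotate_crank_by(-80°): θ ← -48° -80° = -128°
rotate_crank_by(+55°): θ ← -128° +55° = -73°
crank pin P = (r cos θ, r sin θ) = (4.093204, -13.388267)
h = r sin θ − e = -13.388267 − 2 = -15.388267
sin φ = h / L = -15.388267 / 106 = -0.14517233
φ = arcsin(-0.14517233) = -8.347258°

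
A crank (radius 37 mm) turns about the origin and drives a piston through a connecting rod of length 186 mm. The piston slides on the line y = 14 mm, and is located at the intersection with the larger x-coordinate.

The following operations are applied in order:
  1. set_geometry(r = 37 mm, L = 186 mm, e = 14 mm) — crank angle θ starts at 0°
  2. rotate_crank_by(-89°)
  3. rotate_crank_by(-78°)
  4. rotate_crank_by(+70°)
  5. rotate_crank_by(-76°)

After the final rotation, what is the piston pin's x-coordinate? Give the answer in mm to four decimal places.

set_geometry: r = 37 mm, L = 186 mm, e = 14 mm; θ ← 0°
rotate_crank_by(-89°): θ ← 0° -89° = -89°
rotate_crank_by(-78°): θ ← -89° -78° = -167°
rotate_crank_by(+70°): θ ← -167° +70° = -97°
rotate_crank_by(-76°): θ ← -97° -76° = -173°
crank pin P = (r cos θ, r sin θ) = (-36.724208, -4.509166)
h = r sin θ − e = -4.509166 − 14 = -18.509166
x = r cos θ + √(L² − h²) = -36.724208 + √(34596.0 − 342.5892) = -36.724208 + 185.076770 = 148.352562

148.3526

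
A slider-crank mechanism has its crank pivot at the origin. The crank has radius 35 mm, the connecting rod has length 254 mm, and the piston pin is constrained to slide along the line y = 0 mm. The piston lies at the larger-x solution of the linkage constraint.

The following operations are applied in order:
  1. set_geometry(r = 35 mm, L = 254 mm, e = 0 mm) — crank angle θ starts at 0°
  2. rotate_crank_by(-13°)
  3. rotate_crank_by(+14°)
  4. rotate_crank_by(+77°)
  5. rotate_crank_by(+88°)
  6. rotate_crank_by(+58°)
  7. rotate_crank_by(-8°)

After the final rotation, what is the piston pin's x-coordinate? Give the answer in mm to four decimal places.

set_geometry: r = 35 mm, L = 254 mm, e = 0 mm; θ ← 0°
rotate_crank_by(-13°): θ ← 0° -13° = -13°
rotate_crank_by(+14°): θ ← -13° +14° = 1°
rotate_crank_by(+77°): θ ← 1° +77° = 78°
rotate_crank_by(+88°): θ ← 78° +88° = 166°
rotate_crank_by(+58°): θ ← 166° +58° = 224°
rotate_crank_by(-8°): θ ← 224° -8° = 216°
crank pin P = (r cos θ, r sin θ) = (-28.315595, -20.572484)
h = r sin θ − e = -20.572484 − 0 = -20.572484
x = r cos θ + √(L² − h²) = -28.315595 + √(64516.0 − 423.2271) = -28.315595 + 253.165505 = 224.849910

224.8499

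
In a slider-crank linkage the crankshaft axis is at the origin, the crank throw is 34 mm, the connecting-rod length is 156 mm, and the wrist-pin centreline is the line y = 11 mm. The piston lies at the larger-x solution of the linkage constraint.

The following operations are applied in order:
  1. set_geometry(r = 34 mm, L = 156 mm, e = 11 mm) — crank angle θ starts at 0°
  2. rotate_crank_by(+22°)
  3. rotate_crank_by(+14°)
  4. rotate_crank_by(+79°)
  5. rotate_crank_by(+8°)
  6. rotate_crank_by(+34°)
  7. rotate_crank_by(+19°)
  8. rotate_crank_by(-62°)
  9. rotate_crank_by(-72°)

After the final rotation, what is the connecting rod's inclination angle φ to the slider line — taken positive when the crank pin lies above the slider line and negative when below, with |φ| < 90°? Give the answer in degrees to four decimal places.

set_geometry: r = 34 mm, L = 156 mm, e = 11 mm; θ ← 0°
rotate_crank_by(+22°): θ ← 0° +22° = 22°
rotate_crank_by(+14°): θ ← 22° +14° = 36°
rotate_crank_by(+79°): θ ← 36° +79° = 115°
rotate_crank_by(+8°): θ ← 115° +8° = 123°
rotate_crank_by(+34°): θ ← 123° +34° = 157°
rotate_crank_by(+19°): θ ← 157° +19° = 176°
rotate_crank_by(-62°): θ ← 176° -62° = 114°
rotate_crank_by(-72°): θ ← 114° -72° = 42°
crank pin P = (r cos θ, r sin θ) = (25.266924, 22.750441)
h = r sin θ − e = 22.750441 − 11 = 11.750441
sin φ = h / L = 11.750441 / 156 = 0.07532334
φ = arcsin(0.07532334) = 4.319801°

4.3198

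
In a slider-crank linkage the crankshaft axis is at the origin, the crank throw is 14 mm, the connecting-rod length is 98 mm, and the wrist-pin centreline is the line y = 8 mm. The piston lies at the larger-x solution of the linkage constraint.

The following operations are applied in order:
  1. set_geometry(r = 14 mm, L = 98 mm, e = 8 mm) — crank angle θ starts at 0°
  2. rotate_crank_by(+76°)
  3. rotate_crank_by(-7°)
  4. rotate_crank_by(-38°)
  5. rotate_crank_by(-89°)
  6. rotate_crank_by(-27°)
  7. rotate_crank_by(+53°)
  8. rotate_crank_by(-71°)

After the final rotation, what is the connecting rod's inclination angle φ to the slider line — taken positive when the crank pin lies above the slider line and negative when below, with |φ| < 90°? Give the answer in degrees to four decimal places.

-12.7577

set_geometry: r = 14 mm, L = 98 mm, e = 8 mm; θ ← 0°
rotate_crank_by(+76°): θ ← 0° +76° = 76°
rotate_crank_by(-7°): θ ← 76° -7° = 69°
rotate_crank_by(-38°): θ ← 69° -38° = 31°
rotate_crank_by(-89°): θ ← 31° -89° = -58°
rotate_crank_by(-27°): θ ← -58° -27° = -85°
rotate_crank_by(+53°): θ ← -85° +53° = -32°
rotate_crank_by(-71°): θ ← -32° -71° = -103°
crank pin P = (r cos θ, r sin θ) = (-3.149315, -13.641181)
h = r sin θ − e = -13.641181 − 8 = -21.641181
sin φ = h / L = -21.641181 / 98 = -0.22082838
φ = arcsin(-0.22082838) = -12.757692°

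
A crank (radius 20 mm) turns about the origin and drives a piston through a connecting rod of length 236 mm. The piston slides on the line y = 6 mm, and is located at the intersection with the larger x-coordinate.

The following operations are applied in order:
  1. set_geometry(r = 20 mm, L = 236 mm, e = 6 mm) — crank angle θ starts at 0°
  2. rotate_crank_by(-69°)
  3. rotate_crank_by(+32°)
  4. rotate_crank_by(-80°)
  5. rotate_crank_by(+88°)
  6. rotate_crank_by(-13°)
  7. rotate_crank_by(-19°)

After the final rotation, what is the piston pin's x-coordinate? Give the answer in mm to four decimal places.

set_geometry: r = 20 mm, L = 236 mm, e = 6 mm; θ ← 0°
rotate_crank_by(-69°): θ ← 0° -69° = -69°
rotate_crank_by(+32°): θ ← -69° +32° = -37°
rotate_crank_by(-80°): θ ← -37° -80° = -117°
rotate_crank_by(+88°): θ ← -117° +88° = -29°
rotate_crank_by(-13°): θ ← -29° -13° = -42°
rotate_crank_by(-19°): θ ← -42° -19° = -61°
crank pin P = (r cos θ, r sin θ) = (9.696192, -17.492394)
h = r sin θ − e = -17.492394 − 6 = -23.492394
x = r cos θ + √(L² − h²) = 9.696192 + √(55696.0 − 551.8926) = 9.696192 + 234.827825 = 244.524017

244.5240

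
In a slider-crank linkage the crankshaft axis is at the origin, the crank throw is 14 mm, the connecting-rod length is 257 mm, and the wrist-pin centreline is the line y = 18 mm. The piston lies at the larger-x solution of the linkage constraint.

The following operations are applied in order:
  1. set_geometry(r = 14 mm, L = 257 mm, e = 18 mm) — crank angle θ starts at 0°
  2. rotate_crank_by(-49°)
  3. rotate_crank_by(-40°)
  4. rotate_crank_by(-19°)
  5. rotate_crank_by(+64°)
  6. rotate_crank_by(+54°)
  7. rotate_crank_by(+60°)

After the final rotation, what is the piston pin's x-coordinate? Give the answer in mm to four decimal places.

set_geometry: r = 14 mm, L = 257 mm, e = 18 mm; θ ← 0°
rotate_crank_by(-49°): θ ← 0° -49° = -49°
rotate_crank_by(-40°): θ ← -49° -40° = -89°
rotate_crank_by(-19°): θ ← -89° -19° = -108°
rotate_crank_by(+64°): θ ← -108° +64° = -44°
rotate_crank_by(+54°): θ ← -44° +54° = 10°
rotate_crank_by(+60°): θ ← 10° +60° = 70°
crank pin P = (r cos θ, r sin θ) = (4.788282, 13.155697)
h = r sin θ − e = 13.155697 − 18 = -4.844303
x = r cos θ + √(L² − h²) = 4.788282 + √(66049.0 − 23.4673) = 4.788282 + 256.954340 = 261.742622

261.7426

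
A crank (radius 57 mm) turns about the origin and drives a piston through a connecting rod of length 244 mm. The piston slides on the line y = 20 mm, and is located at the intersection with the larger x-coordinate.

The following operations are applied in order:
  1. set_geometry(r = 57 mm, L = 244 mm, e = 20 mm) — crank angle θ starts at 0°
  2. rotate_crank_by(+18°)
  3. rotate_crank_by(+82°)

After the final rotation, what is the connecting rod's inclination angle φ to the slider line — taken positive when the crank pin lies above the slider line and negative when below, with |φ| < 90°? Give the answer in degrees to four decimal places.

set_geometry: r = 57 mm, L = 244 mm, e = 20 mm; θ ← 0°
rotate_crank_by(+18°): θ ← 0° +18° = 18°
rotate_crank_by(+82°): θ ← 18° +82° = 100°
crank pin P = (r cos θ, r sin θ) = (-9.897946, 56.134042)
h = r sin θ − e = 56.134042 − 20 = 36.134042
sin φ = h / L = 36.134042 / 244 = 0.14809034
φ = arcsin(0.14809034) = 8.516275°

8.5163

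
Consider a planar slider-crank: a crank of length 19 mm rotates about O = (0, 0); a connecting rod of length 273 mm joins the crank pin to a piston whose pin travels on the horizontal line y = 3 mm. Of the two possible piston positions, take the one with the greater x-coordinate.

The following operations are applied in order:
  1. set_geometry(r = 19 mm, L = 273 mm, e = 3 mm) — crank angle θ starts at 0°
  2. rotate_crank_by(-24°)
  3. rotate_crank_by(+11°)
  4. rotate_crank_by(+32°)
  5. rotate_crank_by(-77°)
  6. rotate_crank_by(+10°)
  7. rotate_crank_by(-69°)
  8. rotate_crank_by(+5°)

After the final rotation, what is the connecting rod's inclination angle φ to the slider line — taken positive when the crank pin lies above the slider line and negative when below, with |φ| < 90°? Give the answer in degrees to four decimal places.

-4.3310

set_geometry: r = 19 mm, L = 273 mm, e = 3 mm; θ ← 0°
rotate_crank_by(-24°): θ ← 0° -24° = -24°
rotate_crank_by(+11°): θ ← -24° +11° = -13°
rotate_crank_by(+32°): θ ← -13° +32° = 19°
rotate_crank_by(-77°): θ ← 19° -77° = -58°
rotate_crank_by(+10°): θ ← -58° +10° = -48°
rotate_crank_by(-69°): θ ← -48° -69° = -117°
rotate_crank_by(+5°): θ ← -117° +5° = -112°
crank pin P = (r cos θ, r sin θ) = (-7.117525, -17.616493)
h = r sin θ − e = -17.616493 − 3 = -20.616493
sin φ = h / L = -20.616493 / 273 = -0.07551829
φ = arcsin(-0.07551829) = -4.331003°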